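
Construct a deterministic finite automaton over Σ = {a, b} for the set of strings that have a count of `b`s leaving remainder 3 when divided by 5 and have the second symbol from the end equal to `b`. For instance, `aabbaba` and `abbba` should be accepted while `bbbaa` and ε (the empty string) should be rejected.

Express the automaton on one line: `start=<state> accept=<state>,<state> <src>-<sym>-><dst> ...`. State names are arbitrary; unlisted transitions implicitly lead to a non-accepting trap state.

Handle the two conditions separately and then intersect. One (5 states) tracks the count of `b`s modulo 5; the other (7 states) tracks the last 2 symbols read. Each combined state is a pair, one component from each; accept when both components accept. Minimizing collapses redundant product states.
A 9-state machine:
        a   b  
>  q0   q0  q1 
   q1   q1  q2 
   q2   q3  q4 
   q3   q3  q5 
 * q4   q6  q7 
   q5   q6  q7 
 * q6   q8  q7 
   q7   q7  q0 
   q8   q8  q7 
(> = start, * = accepting)

start=q0 accept=q4,q6 q0-a->q0 q0-b->q1 q1-a->q1 q1-b->q2 q2-a->q3 q2-b->q4 q3-a->q3 q3-b->q5 q4-a->q6 q4-b->q7 q5-a->q6 q5-b->q7 q6-a->q8 q6-b->q7 q7-a->q7 q7-b->q0 q8-a->q8 q8-b->q7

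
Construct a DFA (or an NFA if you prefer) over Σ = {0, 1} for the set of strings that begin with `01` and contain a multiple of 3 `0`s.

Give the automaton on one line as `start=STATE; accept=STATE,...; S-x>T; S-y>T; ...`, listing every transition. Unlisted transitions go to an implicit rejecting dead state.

start=A; accept=F; A-0>B; A-1>C; B-0>C; B-1>D; C-0>C; C-1>C; D-0>E; D-1>D; E-0>F; E-1>E; F-0>D; F-1>F

Run two small machines in parallel and take their product. One (4 states) tracks whether the input so far still matches the prefix `01`; the other (3 states) tracks the count of `0`s modulo 3. Each combined state is a pair, one component from each; accept when both components accept. Equivalent product states are then merged.
With 6 states:
       0  1 
>  A   B  C 
   B   C  D 
   C   C  C 
   D   E  D 
   E   F  E 
 * F   D  F 
(> = start, * = accepting)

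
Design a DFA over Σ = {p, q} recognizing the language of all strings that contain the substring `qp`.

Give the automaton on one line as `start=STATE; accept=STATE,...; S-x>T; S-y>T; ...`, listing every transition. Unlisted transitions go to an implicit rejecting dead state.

States A..B record the length of the longest prefix of `qp` that matches the current input suffix. Reaching C means `qp` has been seen, and we stay there forever. Accept from C.
A 3-state machine:
       p  q 
>  A   A  B 
   B   C  B 
 * C   C  C 
(> = start, * = accepting)

start=A; accept=C; A-p>A; A-q>B; B-p>C; B-q>B; C-p>C; C-q>C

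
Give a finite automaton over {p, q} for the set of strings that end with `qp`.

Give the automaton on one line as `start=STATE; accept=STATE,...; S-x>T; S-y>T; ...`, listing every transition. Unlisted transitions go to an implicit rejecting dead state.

Let each state record the length of the longest suffix of the input read so far that is also a prefix of `qp`. S1 means the last symbol is `q`; S2 means the last 2 symbols are `qp`. Accept only at S2, where the string currently ends in `qp`.
3 states suffice.
        p   q  
>  S0   S0  S1 
   S1   S2  S1 
 * S2   S0  S1 
(> = start, * = accepting)

start=S0; accept=S2; S0-p>S0; S0-q>S1; S1-p>S2; S1-q>S1; S2-p>S0; S2-q>S1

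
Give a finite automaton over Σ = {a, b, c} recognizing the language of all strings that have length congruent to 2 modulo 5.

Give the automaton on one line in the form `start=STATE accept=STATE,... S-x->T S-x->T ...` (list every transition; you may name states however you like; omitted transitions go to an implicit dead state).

Only the length mod 5 matters, so use a 5-cycle: from any state, every input symbol moves to the next state, wrapping q4 back to q0. Mark q2 accepting.
A 5-state machine:
        a   b   c  
>  q0   q1  q1  q1 
   q1   q2  q2  q2 
 * q2   q3  q3  q3 
   q3   q4  q4  q4 
   q4   q0  q0  q0 
(> = start, * = accepting)

start=q0 accept=q2 q0-a->q1 q0-b->q1 q0-c->q1 q1-a->q2 q1-b->q2 q1-c->q2 q2-a->q3 q2-b->q3 q2-c->q3 q3-a->q4 q3-b->q4 q3-c->q4 q4-a->q0 q4-b->q0 q4-c->q0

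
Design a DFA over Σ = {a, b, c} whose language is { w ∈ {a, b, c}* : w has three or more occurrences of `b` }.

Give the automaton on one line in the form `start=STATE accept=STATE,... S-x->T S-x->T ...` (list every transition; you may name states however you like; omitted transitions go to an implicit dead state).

start=S0 accept=S3,S4 S0-a->S0 S0-b->S1 S0-c->S0 S1-a->S1 S1-b->S2 S1-c->S1 S2-a->S2 S2-b->S3 S2-c->S2 S3-a->S3 S3-b->S4 S3-c->S3 S4-a->S4 S4-b->S4 S4-c->S4

Only the number of `b`s matters, and only up to 4. Make a chain S0 → S1 → S2 → S3 → S4 advanced by each `b` (with S4 absorbing); every other symbol self-loops. The accepting set is {S3, S4}.
        a   b   c  
>  S0   S0  S1  S0 
   S1   S1  S2  S1 
   S2   S2  S3  S2 
 * S3   S3  S4  S3 
 * S4   S4  S4  S4 
(> = start, * = accepting)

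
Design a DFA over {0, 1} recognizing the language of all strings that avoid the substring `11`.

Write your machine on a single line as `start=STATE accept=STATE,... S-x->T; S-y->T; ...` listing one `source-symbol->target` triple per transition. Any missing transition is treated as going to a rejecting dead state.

Track partial matches of the forbidden pattern `11`. State q2 is a dead state reached once `11` has occurred; every other state accepts. q0 means no part of `11` is currently matched.
A 3-state machine:
        0   1  
>* q0   q0  q1 
 * q1   q0  q2 
   q2   q2  q2 
(> = start, * = accepting)

start=q0; accept=q0,q1; q0-0->q0; q0-1->q1; q1-0->q0; q1-1->q2; q2-0->q2; q2-1->q2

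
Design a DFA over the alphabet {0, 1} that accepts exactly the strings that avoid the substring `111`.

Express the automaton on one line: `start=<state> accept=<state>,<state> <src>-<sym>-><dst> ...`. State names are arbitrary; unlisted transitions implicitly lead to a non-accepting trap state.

Track partial matches of the forbidden pattern `111`. State D is a dead state reached once `111` has occurred; every other state accepts. A means no part of `111` is currently matched.
       0  1 
>* A   A  B 
 * B   A  C 
 * C   A  D 
   D   D  D 
(> = start, * = accepting)

start=A accept=A,B,C A-0->A A-1->B B-0->A B-1->C C-0->A C-1->D D-0->D D-1->D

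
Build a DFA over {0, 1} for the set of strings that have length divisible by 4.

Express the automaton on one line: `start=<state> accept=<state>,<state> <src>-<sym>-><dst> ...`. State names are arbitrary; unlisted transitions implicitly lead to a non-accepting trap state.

Only the length mod 4 matters, so use a 4-cycle: from any state, every input symbol moves to the next state, wrapping S3 back to S0. Mark S0 accepting.
A 4-state machine:
        0   1  
>* S0   S1  S1 
   S1   S2  S2 
   S2   S3  S3 
   S3   S0  S0 
(> = start, * = accepting)

start=S0 accept=S0 S0-0->S1 S0-1->S1 S1-0->S2 S1-1->S2 S2-0->S3 S2-1->S3 S3-0->S0 S3-1->S0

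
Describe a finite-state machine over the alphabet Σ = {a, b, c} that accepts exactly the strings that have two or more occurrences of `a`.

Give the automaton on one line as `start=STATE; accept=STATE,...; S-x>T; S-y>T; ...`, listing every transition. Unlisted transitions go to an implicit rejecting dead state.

Only the number of `a`s matters, and only up to 3. Make a chain q0 → q1 → q2 → q3 advanced by each `a` (with q3 absorbing); every other symbol self-loops. The accepting set is {q2, q3}.
With 4 states:
        a   b   c  
>  q0   q1  q0  q0 
   q1   q2  q1  q1 
 * q2   q3  q2  q2 
 * q3   q3  q3  q3 
(> = start, * = accepting)

start=q0; accept=q2,q3; q0-a>q1; q0-b>q0; q0-c>q0; q1-a>q2; q1-b>q1; q1-c>q1; q2-a>q3; q2-b>q2; q2-c>q2; q3-a>q3; q3-b>q3; q3-c>q3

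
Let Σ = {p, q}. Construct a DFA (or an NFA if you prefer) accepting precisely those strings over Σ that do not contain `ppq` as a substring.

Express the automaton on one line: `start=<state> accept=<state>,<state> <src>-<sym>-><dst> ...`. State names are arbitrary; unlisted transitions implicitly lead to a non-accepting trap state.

start=S0 accept=S0,S1,S2 S0-p->S1 S0-q->S0 S1-p->S2 S1-q->S0 S2-p->S2 S2-q->S3 S3-p->S3 S3-q->S3

This is the complement of 'contains `ppq`'. Use the same substring-matching states — S0 through S3 holding how much of `ppq` has just been matched — but flip the accepting set: everything except the trap S3 accepts.
A 4-state machine:
        p   q  
>* S0   S1  S0 
 * S1   S2  S0 
 * S2   S2  S3 
   S3   S3  S3 
(> = start, * = accepting)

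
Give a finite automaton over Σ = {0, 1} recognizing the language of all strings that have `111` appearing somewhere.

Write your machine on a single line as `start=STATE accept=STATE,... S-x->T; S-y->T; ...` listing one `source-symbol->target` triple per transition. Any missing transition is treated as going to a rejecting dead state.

States q0..q2 record the length of the longest prefix of `111` that matches the current input suffix. Reaching q3 means `111` has been seen, and we stay there forever. Accept from q3.
With 4 states:
        0   1  
>  q0   q0  q1 
   q1   q0  q2 
   q2   q0  q3 
 * q3   q3  q3 
(> = start, * = accepting)

start=q0; accept=q3; q0-0->q0; q0-1->q1; q1-0->q0; q1-1->q2; q2-0->q0; q2-1->q3; q3-0->q3; q3-1->q3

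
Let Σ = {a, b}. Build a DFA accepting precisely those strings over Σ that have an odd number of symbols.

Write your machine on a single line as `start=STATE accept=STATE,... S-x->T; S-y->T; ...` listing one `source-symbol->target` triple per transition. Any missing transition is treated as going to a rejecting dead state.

start=S0; accept=S1; S0-a->S1; S0-b->S1; S1-a->S0; S1-b->S0

Only the length mod 2 matters, so use a 2-cycle: from any state, every input symbol moves to the next state, wrapping S1 back to S0. Mark S1 accepting.
2 states suffice.
        a   b  
>  S0   S1  S1 
 * S1   S0  S0 
(> = start, * = accepting)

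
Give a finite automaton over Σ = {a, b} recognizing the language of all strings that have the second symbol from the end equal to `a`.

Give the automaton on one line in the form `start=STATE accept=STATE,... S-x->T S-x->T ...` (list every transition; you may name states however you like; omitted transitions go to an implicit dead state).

start=q0 accept=q3,q4 q0-a->q1 q0-b->q2 q1-a->q3 q1-b->q4 q2-a->q5 q2-b->q6 q3-a->q3 q3-b->q4 q4-a->q5 q4-b->q6 q5-a->q3 q5-b->q4 q6-a->q5 q6-b->q6

Because acceptance depends on a position counted from the end, the machine has to buffer the most recent 2 symbols. Make each state the string of the last up-to-2 symbols read; on input `x` shift the window left and append `x`. Accept when the buffered window has length 2 and begins with `a`.
A 7-state machine:
        a   b  
>  q0   q1  q2 
   q1   q3  q4 
   q2   q5  q6 
 * q3   q3  q4 
 * q4   q5  q6 
   q5   q3  q4 
   q6   q5  q6 
(> = start, * = accepting)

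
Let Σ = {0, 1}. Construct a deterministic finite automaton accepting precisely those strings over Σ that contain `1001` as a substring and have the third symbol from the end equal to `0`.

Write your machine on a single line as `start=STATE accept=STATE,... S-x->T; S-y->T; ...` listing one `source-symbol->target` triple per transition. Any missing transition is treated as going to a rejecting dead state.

start=s0; accept=s4,s5,s6,s11; s0-0->s0; s0-1->s1; s1-0->s2; s1-1->s1; s2-0->s3; s2-1->s1; s3-0->s0; s3-1->s4; s4-0->s5; s4-1->s6; s5-0->s7; s5-1->s8; s6-0->s9; s6-1->s10; s7-0->s11; s7-1->s4; s8-0->s5; s8-1->s6; s9-0->s7; s9-1->s8; s10-0->s9; s10-1->s10; s11-0->s11; s11-1->s4

Handle the two conditions separately and then intersect. One (5 states) tracks whether and how much of `1001` has been seen; the other (15 states) tracks the last 3 symbols read. Each combined state is a pair, one component from each; accept when both components accept. Equivalent product states are then merged.
          0    1  
>  s0     s0   s1 
   s1     s2   s1 
   s2     s3   s1 
   s3     s0   s4 
 * s4     s5   s6 
 * s5     s7   s8 
 * s6     s9  s10 
   s7    s11   s4 
   s8     s5   s6 
   s9     s7   s8 
   s10    s9  s10 
 * s11   s11   s4 
(> = start, * = accepting)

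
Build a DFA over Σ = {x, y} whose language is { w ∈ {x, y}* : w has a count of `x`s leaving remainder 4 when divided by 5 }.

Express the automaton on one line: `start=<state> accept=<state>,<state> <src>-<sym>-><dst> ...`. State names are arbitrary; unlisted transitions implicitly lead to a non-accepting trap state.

start=q0 accept=q4 q0-x->q1 q0-y->q0 q1-x->q2 q1-y->q1 q2-x->q3 q2-y->q2 q3-x->q4 q3-y->q3 q4-x->q0 q4-y->q4

Keep the running count of `x`s modulo 5: each `x` advances along the cycle q0 → q1 → q2 → q3 → q4 → q0 while other symbols loop. Accept at q4.
        x   y  
>  q0   q1  q0 
   q1   q2  q1 
   q2   q3  q2 
   q3   q4  q3 
 * q4   q0  q4 
(> = start, * = accepting)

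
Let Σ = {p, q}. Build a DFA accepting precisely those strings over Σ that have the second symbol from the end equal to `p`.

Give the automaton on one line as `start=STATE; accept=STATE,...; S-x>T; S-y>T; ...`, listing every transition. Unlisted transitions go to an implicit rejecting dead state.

start=s0; accept=s3,s4; s0-p>s1; s0-q>s2; s1-p>s3; s1-q>s4; s2-p>s5; s2-q>s6; s3-p>s3; s3-q>s4; s4-p>s5; s4-q>s6; s5-p>s3; s5-q>s4; s6-p>s5; s6-q>s6

A DFA must remember the last 2 symbols (since which symbol is second-to-last isn't known until the input ends). Use one state per possible window of the last ≤2 symbols; accept from those whose window starts with `p`.
A 7-state machine:
        p   q  
>  s0   s1  s2 
   s1   s3  s4 
   s2   s5  s6 
 * s3   s3  s4 
 * s4   s5  s6 
   s5   s3  s4 
   s6   s5  s6 
(> = start, * = accepting)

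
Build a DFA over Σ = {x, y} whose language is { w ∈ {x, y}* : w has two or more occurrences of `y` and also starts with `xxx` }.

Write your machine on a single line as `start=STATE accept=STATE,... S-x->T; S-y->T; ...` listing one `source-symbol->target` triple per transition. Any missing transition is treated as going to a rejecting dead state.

start=q0; accept=q6; q0-x->q1; q0-y->q2; q1-x->q3; q1-y->q2; q2-x->q2; q2-y->q2; q3-x->q4; q3-y->q2; q4-x->q4; q4-y->q5; q5-x->q5; q5-y->q6; q6-x->q6; q6-y->q6

Build one automaton per condition and run them in lockstep. One (4 states) tracks the count of `y`s, saturating at 3; the other (5 states) tracks whether the input so far still matches the prefix `xxx`. Each combined state is a pair, one component from each; accept when both components accept. Equivalent product states are then merged.
7 states suffice.
        x   y  
>  q0   q1  q2 
   q1   q3  q2 
   q2   q2  q2 
   q3   q4  q2 
   q4   q4  q5 
   q5   q5  q6 
 * q6   q6  q6 
(> = start, * = accepting)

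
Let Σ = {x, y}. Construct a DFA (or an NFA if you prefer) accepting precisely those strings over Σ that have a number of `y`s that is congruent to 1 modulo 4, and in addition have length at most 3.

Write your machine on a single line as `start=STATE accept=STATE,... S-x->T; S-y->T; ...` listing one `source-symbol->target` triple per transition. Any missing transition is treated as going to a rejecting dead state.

Handle the two conditions separately and then intersect. One (4 states) tracks the count of `y`s modulo 4; the other (5 states) tracks the input length, saturating at 4. Each combined state is a pair, one component from each; accept when both components accept. Equivalent product states are then merged.
       x  y 
>  A   B  C 
   B   D  E 
 * C   E  F 
   D   F  G 
 * E   G  F 
   F   F  F 
 * G   F  F 
(> = start, * = accepting)

start=A; accept=C,E,G; A-x->B; A-y->C; B-x->D; B-y->E; C-x->E; C-y->F; D-x->F; D-y->G; E-x->G; E-y->F; F-x->F; F-y->F; G-x->F; G-y->F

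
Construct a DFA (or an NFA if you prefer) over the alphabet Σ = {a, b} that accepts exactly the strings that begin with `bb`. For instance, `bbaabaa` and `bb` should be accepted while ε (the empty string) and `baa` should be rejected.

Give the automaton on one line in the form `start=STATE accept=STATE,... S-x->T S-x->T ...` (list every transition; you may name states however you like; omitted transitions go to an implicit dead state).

Check the first 2 symbols one by one: q0 through q1 record how many have matched `bb` so far; any wrong symbol goes to the dead state q3. After all 2 match we enter the accepting sink q2.
4 states suffice.
        a   b  
>  q0   q3  q1 
   q1   q3  q2 
 * q2   q2  q2 
   q3   q3  q3 
(> = start, * = accepting)

start=q0 accept=q2 q0-a->q3 q0-b->q1 q1-a->q3 q1-b->q2 q2-a->q2 q2-b->q2 q3-a->q3 q3-b->q3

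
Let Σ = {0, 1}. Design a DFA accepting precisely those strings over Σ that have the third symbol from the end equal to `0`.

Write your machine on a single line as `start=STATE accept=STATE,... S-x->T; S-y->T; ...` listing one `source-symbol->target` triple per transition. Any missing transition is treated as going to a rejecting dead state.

Because acceptance depends on a position counted from the end, the machine has to buffer the most recent 3 symbols. Make each state the string of the last up-to-3 symbols read; on input `x` shift the window left and append `x`. Accept when the buffered window has length 3 and begins with `0`.
          0    1  
>  s0     s1   s2 
   s1     s3   s4 
   s2     s5   s6 
   s3     s7   s8 
   s4     s9  s10 
   s5    s11  s12 
   s6    s13  s14 
 * s7     s7   s8 
 * s8     s9  s10 
 * s9    s11  s12 
 * s10   s13  s14 
   s11    s7   s8 
   s12    s9  s10 
   s13   s11  s12 
   s14   s13  s14 
(> = start, * = accepting)

start=s0; accept=s7,s8,s9,s10; s0-0->s1; s0-1->s2; s1-0->s3; s1-1->s4; s2-0->s5; s2-1->s6; s3-0->s7; s3-1->s8; s4-0->s9; s4-1->s10; s5-0->s11; s5-1->s12; s6-0->s13; s6-1->s14; s7-0->s7; s7-1->s8; s8-0->s9; s8-1->s10; s9-0->s11; s9-1->s12; s10-0->s13; s10-1->s14; s11-0->s7; s11-1->s8; s12-0->s9; s12-1->s10; s13-0->s11; s13-1->s12; s14-0->s13; s14-1->s14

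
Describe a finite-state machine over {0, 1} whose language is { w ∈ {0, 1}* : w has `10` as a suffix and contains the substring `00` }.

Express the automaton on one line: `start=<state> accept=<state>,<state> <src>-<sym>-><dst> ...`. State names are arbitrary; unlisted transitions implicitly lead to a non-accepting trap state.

start=A accept=E A-0->B A-1->A B-0->C B-1->A C-0->C C-1->D D-0->E D-1->D E-0->C E-1->D

Run two small machines in parallel and take their product. One (3 states) tracks how much of the suffix `10` has currently been matched; the other (3 states) tracks whether and how much of `00` has been seen. Each combined state is a pair, one component from each; accept when both components accept. Equivalent product states are then merged.
       0  1 
>  A   B  A 
   B   C  A 
   C   C  D 
   D   E  D 
 * E   C  D 
(> = start, * = accepting)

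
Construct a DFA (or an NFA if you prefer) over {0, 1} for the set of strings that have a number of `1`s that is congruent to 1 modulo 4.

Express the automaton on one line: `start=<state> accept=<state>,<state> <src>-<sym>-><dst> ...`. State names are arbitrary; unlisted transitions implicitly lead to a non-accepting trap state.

start=s0 accept=s1 s0-0->s0 s0-1->s1 s1-0->s1 s1-1->s2 s2-0->s2 s2-1->s3 s3-0->s3 s3-1->s0

The only thing that matters is how many `1`s have appeared, reduced mod 4. Use one state per residue: s0 for 0, …, s3 for 3. Reading `1` moves to the next residue; anything else stays put. s1 is accepting.
A 4-state machine:
        0   1  
>  s0   s0  s1 
 * s1   s1  s2 
   s2   s2  s3 
   s3   s3  s0 
(> = start, * = accepting)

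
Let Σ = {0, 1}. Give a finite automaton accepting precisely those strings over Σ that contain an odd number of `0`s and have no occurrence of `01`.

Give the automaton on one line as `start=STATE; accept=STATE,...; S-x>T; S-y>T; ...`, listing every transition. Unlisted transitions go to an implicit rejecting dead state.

Build one automaton per condition and run them in lockstep. One (2 states) tracks the count of `0`s modulo 2; the other (3 states) tracks partial matches of the forbidden pattern `01`. Each combined state is a pair, one component from each; accept when both components accept. Minimizing collapses redundant product states.
A 4-state machine:
        0   1  
>  q0   q1  q0 
 * q1   q2  q3 
   q2   q1  q3 
   q3   q3  q3 
(> = start, * = accepting)

start=q0; accept=q1; q0-0>q1; q0-1>q0; q1-0>q2; q1-1>q3; q2-0>q1; q2-1>q3; q3-0>q3; q3-1>q3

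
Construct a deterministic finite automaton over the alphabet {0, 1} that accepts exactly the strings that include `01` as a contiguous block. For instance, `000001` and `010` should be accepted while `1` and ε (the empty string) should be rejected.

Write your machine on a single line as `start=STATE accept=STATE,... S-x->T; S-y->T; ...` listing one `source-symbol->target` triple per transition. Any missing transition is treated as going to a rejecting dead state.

start=s0; accept=s2; s0-0->s1; s0-1->s0; s1-0->s1; s1-1->s2; s2-0->s2; s2-1->s2

States s0..s1 record the length of the longest prefix of `01` that matches the current input suffix. Reaching s2 means `01` has been seen, and we stay there forever. Accept from s2.
        0   1  
>  s0   s1  s0 
   s1   s1  s2 
 * s2   s2  s2 
(> = start, * = accepting)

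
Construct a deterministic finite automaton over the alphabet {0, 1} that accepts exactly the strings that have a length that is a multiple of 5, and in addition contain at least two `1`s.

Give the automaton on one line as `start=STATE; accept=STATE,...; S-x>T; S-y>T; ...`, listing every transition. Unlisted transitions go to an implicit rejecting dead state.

Run two small machines in parallel and take their product. The first has 5 states tracking the input length modulo 5; the second has 4 states tracking the count of `1`s, saturating at 3. A product state is a pair (one from each), accepting exactly when both do.
20 states suffice.
          0    1  
>  s0     s1   s2 
   s1     s3   s4 
   s2     s4   s5 
   s3     s6   s7 
   s4     s7   s8 
   s5     s8   s9 
   s6    s10  s11 
   s7    s11  s12 
   s8    s12  s13 
   s9    s13  s13 
   s10    s0  s14 
   s11   s14  s15 
   s12   s15  s16 
   s13   s16  s16 
   s14    s2  s17 
 * s15   s17  s18 
 * s16   s18  s18 
   s17    s5  s19 
   s18   s19  s19 
   s19    s9   s9 
(> = start, * = accepting)

start=s0; accept=s15,s16; s0-0>s1; s0-1>s2; s1-0>s3; s1-1>s4; s2-0>s4; s2-1>s5; s3-0>s6; s3-1>s7; s4-0>s7; s4-1>s8; s5-0>s8; s5-1>s9; s6-0>s10; s6-1>s11; s7-0>s11; s7-1>s12; s8-0>s12; s8-1>s13; s9-0>s13; s9-1>s13; s10-0>s0; s10-1>s14; s11-0>s14; s11-1>s15; s12-0>s15; s12-1>s16; s13-0>s16; s13-1>s16; s14-0>s2; s14-1>s17; s15-0>s17; s15-1>s18; s16-0>s18; s16-1>s18; s17-0>s5; s17-1>s19; s18-0>s19; s18-1>s19; s19-0>s9; s19-1>s9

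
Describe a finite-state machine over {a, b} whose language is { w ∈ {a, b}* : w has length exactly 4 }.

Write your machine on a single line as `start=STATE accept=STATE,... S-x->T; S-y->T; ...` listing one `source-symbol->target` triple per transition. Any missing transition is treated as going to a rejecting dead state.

We only need to distinguish lengths 0, 1, …, 4, and '>4'. Chain S0 → S1 → S2 → S3 → S4 → S5 on every symbol, with S5 looping. Accepting states: {S4}.
        a   b  
>  S0   S1  S1 
   S1   S2  S2 
   S2   S3  S3 
   S3   S4  S4 
 * S4   S5  S5 
   S5   S5  S5 
(> = start, * = accepting)

start=S0; accept=S4; S0-a->S1; S0-b->S1; S1-a->S2; S1-b->S2; S2-a->S3; S2-b->S3; S3-a->S4; S3-b->S4; S4-a->S5; S4-b->S5; S5-a->S5; S5-b->S5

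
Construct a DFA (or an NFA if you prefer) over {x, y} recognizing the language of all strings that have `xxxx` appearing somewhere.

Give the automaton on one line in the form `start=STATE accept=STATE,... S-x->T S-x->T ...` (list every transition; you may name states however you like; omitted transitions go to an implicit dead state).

Track how much of `xxxx` has been matched so far: state A is no progress, E is the absorbing accept state reached once `xxxx` has occurred. Intermediate states record partial matches; on a mismatch, fall back to the longest reusable overlap.
5 states suffice.
       x  y 
>  A   B  A 
   B   C  A 
   C   D  A 
   D   E  A 
 * E   E  E 
(> = start, * = accepting)

start=A accept=E A-x->B A-y->A B-x->C B-y->A C-x->D C-y->A D-x->E D-y->A E-x->E E-y->E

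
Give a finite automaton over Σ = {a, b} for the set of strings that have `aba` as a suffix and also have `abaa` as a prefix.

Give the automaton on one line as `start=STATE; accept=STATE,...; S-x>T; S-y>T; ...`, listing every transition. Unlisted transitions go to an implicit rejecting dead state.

Handle the two conditions separately and then intersect. One (4 states) tracks how much of the suffix `aba` has currently been matched; the other (6 states) tracks whether the input so far still matches the prefix `abaa`. Each combined state is a pair, one component from each; accept when both components accept.
12 states suffice.
          a    b  
>  s0     s1   s2 
   s1     s3   s4 
   s2     s3   s2 
   s3     s3   s5 
   s4     s6   s2 
   s5     s7   s2 
   s6     s8   s5 
   s7     s3   s5 
   s8     s8   s9 
   s9    s10  s11 
 * s10    s8   s9 
   s11    s8  s11 
(> = start, * = accepting)

start=s0; accept=s10; s0-a>s1; s0-b>s2; s1-a>s3; s1-b>s4; s2-a>s3; s2-b>s2; s3-a>s3; s3-b>s5; s4-a>s6; s4-b>s2; s5-a>s7; s5-b>s2; s6-a>s8; s6-b>s5; s7-a>s3; s7-b>s5; s8-a>s8; s8-b>s9; s9-a>s10; s9-b>s11; s10-a>s8; s10-b>s9; s11-a>s8; s11-b>s11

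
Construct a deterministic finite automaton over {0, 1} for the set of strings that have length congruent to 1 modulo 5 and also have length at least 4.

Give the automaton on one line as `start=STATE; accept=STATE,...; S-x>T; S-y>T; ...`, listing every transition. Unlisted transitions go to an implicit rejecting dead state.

start=s0; accept=s6; s0-0>s1; s0-1>s1; s1-0>s2; s1-1>s2; s2-0>s3; s2-1>s3; s3-0>s4; s3-1>s4; s4-0>s5; s4-1>s5; s5-0>s6; s5-1>s6; s6-0>s2; s6-1>s2

Build one automaton per condition and run them in lockstep. One (5 states) tracks the input length modulo 5; the other (6 states) tracks the input length, saturating at 5. Each combined state is a pair, one component from each; accept when both components accept. After merging equivalent states the machine shrinks.
A 7-state machine:
        0   1  
>  s0   s1  s1 
   s1   s2  s2 
   s2   s3  s3 
   s3   s4  s4 
   s4   s5  s5 
   s5   s6  s6 
 * s6   s2  s2 
(> = start, * = accepting)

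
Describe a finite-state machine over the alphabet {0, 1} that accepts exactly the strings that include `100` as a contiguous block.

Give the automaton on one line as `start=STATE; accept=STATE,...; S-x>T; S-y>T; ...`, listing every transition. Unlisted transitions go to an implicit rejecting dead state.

Track how much of `100` has been matched so far: state s0 is no progress, s3 is the absorbing accept state reached once `100` has occurred. Intermediate states record partial matches; on a mismatch, fall back to the longest reusable overlap.
4 states suffice.
        0   1  
>  s0   s0  s1 
   s1   s2  s1 
   s2   s3  s1 
 * s3   s3  s3 
(> = start, * = accepting)

start=s0; accept=s3; s0-0>s0; s0-1>s1; s1-0>s2; s1-1>s1; s2-0>s3; s2-1>s1; s3-0>s3; s3-1>s3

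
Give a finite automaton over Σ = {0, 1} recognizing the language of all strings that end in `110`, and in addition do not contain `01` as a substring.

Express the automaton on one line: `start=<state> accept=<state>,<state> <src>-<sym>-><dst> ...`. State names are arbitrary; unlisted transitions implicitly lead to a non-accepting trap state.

start=S0 accept=S4 S0-0->S1 S0-1->S2 S1-0->S1 S1-1->S1 S2-0->S1 S2-1->S3 S3-0->S4 S3-1->S3 S4-0->S1 S4-1->S1

Run two small machines in parallel and take their product. The first has 4 states tracking how much of the suffix `110` has currently been matched; the second has 3 states tracking partial matches of the forbidden pattern `01`. A product state is a pair (one from each), accepting exactly when both do. Minimizing collapses redundant product states.
5 states suffice.
        0   1  
>  S0   S1  S2 
   S1   S1  S1 
   S2   S1  S3 
   S3   S4  S3 
 * S4   S1  S1 
(> = start, * = accepting)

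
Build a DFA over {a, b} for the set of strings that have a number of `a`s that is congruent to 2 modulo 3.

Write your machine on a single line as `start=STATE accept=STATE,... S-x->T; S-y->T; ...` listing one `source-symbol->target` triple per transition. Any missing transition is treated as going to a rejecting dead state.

start=s0; accept=s2; s0-a->s1; s0-b->s0; s1-a->s2; s1-b->s1; s2-a->s0; s2-b->s2

The only thing that matters is how many `a`s have appeared, reduced mod 3. Use one state per residue: s0 for 0, …, s2 for 2. Reading `a` moves to the next residue; anything else stays put. s2 is accepting.
3 states suffice.
        a   b  
>  s0   s1  s0 
   s1   s2  s1 
 * s2   s0  s2 
(> = start, * = accepting)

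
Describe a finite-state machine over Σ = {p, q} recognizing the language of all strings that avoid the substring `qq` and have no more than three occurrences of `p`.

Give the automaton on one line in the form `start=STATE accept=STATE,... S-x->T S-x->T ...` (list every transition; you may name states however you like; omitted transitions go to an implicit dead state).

Handle the two conditions separately and then intersect. One (3 states) tracks partial matches of the forbidden pattern `qq`; the other (5 states) tracks the count of `p`s, saturating at 4. Each combined state is a pair, one component from each; accept when both components accept. Equivalent product states are then merged.
9 states suffice.
        p   q  
>* s0   s1  s2 
 * s1   s3  s4 
 * s2   s1  s5 
 * s3   s6  s7 
 * s4   s3  s5 
   s5   s5  s5 
 * s6   s5  s8 
 * s7   s6  s5 
 * s8   s5  s5 
(> = start, * = accepting)

start=s0 accept=s0,s1,s2,s3,s4,s6,s7,s8 s0-p->s1 s0-q->s2 s1-p->s3 s1-q->s4 s2-p->s1 s2-q->s5 s3-p->s6 s3-q->s7 s4-p->s3 s4-q->s5 s5-p->s5 s5-q->s5 s6-p->s5 s6-q->s8 s7-p->s6 s7-q->s5 s8-p->s5 s8-q->s5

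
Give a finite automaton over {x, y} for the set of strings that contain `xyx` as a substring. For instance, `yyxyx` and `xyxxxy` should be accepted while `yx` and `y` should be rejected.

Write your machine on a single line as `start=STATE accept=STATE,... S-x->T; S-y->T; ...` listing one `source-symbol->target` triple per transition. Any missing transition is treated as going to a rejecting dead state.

Track how much of `xyx` has been matched so far: state A is no progress, D is the absorbing accept state reached once `xyx` has occurred. Intermediate states record partial matches; on a mismatch, fall back to the longest reusable overlap.
With 4 states:
       x  y 
>  A   B  A 
   B   B  C 
   C   D  A 
 * D   D  D 
(> = start, * = accepting)

start=A; accept=D; A-x->B; A-y->A; B-x->B; B-y->C; C-x->D; C-y->A; D-x->D; D-y->D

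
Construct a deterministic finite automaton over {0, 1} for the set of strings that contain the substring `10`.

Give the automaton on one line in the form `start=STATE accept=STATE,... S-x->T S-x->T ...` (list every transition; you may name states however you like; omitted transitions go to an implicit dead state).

States S0..S1 record the length of the longest prefix of `10` that matches the current input suffix. Reaching S2 means `10` has been seen, and we stay there forever. Accept from S2.
        0   1  
>  S0   S0  S1 
   S1   S2  S1 
 * S2   S2  S2 
(> = start, * = accepting)

start=S0 accept=S2 S0-0->S0 S0-1->S1 S1-0->S2 S1-1->S1 S2-0->S2 S2-1->S2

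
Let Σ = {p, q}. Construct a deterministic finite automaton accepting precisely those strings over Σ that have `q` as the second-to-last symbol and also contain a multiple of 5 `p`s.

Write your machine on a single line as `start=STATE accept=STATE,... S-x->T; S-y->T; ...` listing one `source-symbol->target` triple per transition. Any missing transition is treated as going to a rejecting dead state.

Build one automaton per condition and run them in lockstep. The first has 7 states tracking the last 2 symbols read; the second has 5 states tracking the count of `p`s modulo 5. A product state is a pair (one from each), accepting exactly when both do. After merging equivalent states the machine shrinks.
With 9 states:
        p   q  
>  S0   S1  S2 
   S1   S3  S1 
   S2   S1  S4 
   S3   S5  S3 
 * S4   S1  S4 
   S5   S6  S5 
   S6   S0  S7 
   S7   S8  S7 
 * S8   S1  S2 
(> = start, * = accepting)

start=S0; accept=S4,S8; S0-p->S1; S0-q->S2; S1-p->S3; S1-q->S1; S2-p->S1; S2-q->S4; S3-p->S5; S3-q->S3; S4-p->S1; S4-q->S4; S5-p->S6; S5-q->S5; S6-p->S0; S6-q->S7; S7-p->S8; S7-q->S7; S8-p->S1; S8-q->S2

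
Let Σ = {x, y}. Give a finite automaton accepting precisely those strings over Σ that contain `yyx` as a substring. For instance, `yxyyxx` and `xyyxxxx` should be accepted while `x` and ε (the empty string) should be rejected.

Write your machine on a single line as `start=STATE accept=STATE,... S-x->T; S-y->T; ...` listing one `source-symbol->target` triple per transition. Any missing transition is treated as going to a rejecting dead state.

Track how much of `yyx` has been matched so far: state S0 is no progress, S3 is the absorbing accept state reached once `yyx` has occurred. Intermediate states record partial matches; on a mismatch, fall back to the longest reusable overlap.
4 states suffice.
        x   y  
>  S0   S0  S1 
   S1   S0  S2 
   S2   S3  S2 
 * S3   S3  S3 
(> = start, * = accepting)

start=S0; accept=S3; S0-x->S0; S0-y->S1; S1-x->S0; S1-y->S2; S2-x->S3; S2-y->S2; S3-x->S3; S3-y->S3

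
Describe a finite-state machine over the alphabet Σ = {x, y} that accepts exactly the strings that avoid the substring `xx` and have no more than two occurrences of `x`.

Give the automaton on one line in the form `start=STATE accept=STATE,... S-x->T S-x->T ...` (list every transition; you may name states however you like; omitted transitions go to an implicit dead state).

start=q0 accept=q0,q1,q3,q5,q6 q0-x->q1 q0-y->q0 q1-x->q2 q1-y->q3 q2-x->q4 q2-y->q2 q3-x->q5 q3-y->q3 q4-x->q4 q4-y->q4 q5-x->q4 q5-y->q6 q6-x->q7 q6-y->q6 q7-x->q4 q7-y->q8 q8-x->q7 q8-y->q8

Build one automaton per condition and run them in lockstep. One (3 states) tracks partial matches of the forbidden pattern `xx`; the other (4 states) tracks the count of `x`s, saturating at 3. Each combined state is a pair, one component from each; accept when both components accept.
        x   y  
>* q0   q1  q0 
 * q1   q2  q3 
   q2   q4  q2 
 * q3   q5  q3 
   q4   q4  q4 
 * q5   q4  q6 
 * q6   q7  q6 
   q7   q4  q8 
   q8   q7  q8 
(> = start, * = accepting)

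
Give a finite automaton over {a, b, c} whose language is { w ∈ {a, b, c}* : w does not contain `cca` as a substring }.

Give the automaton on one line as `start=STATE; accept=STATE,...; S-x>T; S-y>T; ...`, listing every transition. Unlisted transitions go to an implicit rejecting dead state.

This is the complement of 'contains `cca`'. Use the same substring-matching states — s0 through s3 holding how much of `cca` has just been matched — but flip the accepting set: everything except the trap s3 accepts.
With 4 states:
        a   b   c  
>* s0   s0  s0  s1 
 * s1   s0  s0  s2 
 * s2   s3  s0  s2 
   s3   s3  s3  s3 
(> = start, * = accepting)

start=s0; accept=s0,s1,s2; s0-a>s0; s0-b>s0; s0-c>s1; s1-a>s0; s1-b>s0; s1-c>s2; s2-a>s3; s2-b>s0; s2-c>s2; s3-a>s3; s3-b>s3; s3-c>s3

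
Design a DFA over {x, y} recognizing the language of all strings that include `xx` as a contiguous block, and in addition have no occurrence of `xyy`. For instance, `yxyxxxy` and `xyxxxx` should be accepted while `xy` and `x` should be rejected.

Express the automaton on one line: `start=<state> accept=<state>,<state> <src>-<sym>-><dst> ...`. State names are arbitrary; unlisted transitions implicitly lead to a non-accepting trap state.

start=A accept=C,E A-x->B A-y->A B-x->C B-y->D C-x->C C-y->E D-x->B D-y->F E-x->C E-y->F F-x->F F-y->F

Build one automaton per condition and run them in lockstep. One (3 states) tracks whether and how much of `xx` has been seen; the other (4 states) tracks partial matches of the forbidden pattern `xyy`. Each combined state is a pair, one component from each; accept when both components accept. After merging equivalent states the machine shrinks.
6 states suffice.
       x  y 
>  A   B  A 
   B   C  D 
 * C   C  E 
   D   B  F 
 * E   C  F 
   F   F  F 
(> = start, * = accepting)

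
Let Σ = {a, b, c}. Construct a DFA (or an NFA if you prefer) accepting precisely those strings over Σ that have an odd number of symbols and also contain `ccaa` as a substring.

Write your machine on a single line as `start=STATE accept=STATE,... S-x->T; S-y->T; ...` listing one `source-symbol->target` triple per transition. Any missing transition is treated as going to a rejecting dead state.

Run two small machines in parallel and take their product. One (2 states) tracks the input length modulo 2; the other (5 states) tracks whether and how much of `ccaa` has been seen. Each combined state is a pair, one component from each; accept when both components accept.
With 10 states:
        a   b   c  
>  q0   q1  q1  q2 
   q1   q0  q0  q3 
   q2   q0  q0  q4 
   q3   q1  q1  q5 
   q4   q6  q1  q5 
   q5   q7  q0  q4 
   q6   q8  q0  q3 
   q7   q9  q1  q2 
   q8   q9  q9  q9 
 * q9   q8  q8  q8 
(> = start, * = accepting)

start=q0; accept=q9; q0-a->q1; q0-b->q1; q0-c->q2; q1-a->q0; q1-b->q0; q1-c->q3; q2-a->q0; q2-b->q0; q2-c->q4; q3-a->q1; q3-b->q1; q3-c->q5; q4-a->q6; q4-b->q1; q4-c->q5; q5-a->q7; q5-b->q0; q5-c->q4; q6-a->q8; q6-b->q0; q6-c->q3; q7-a->q9; q7-b->q1; q7-c->q2; q8-a->q9; q8-b->q9; q8-c->q9; q9-a->q8; q9-b->q8; q9-c->q8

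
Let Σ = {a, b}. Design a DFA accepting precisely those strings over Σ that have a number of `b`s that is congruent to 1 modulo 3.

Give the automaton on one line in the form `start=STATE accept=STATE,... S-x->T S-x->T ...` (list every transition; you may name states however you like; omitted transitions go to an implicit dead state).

The only thing that matters is how many `b`s have appeared, reduced mod 3. Use one state per residue: S0 for 0, …, S2 for 2. Reading `b` moves to the next residue; anything else stays put. S1 is accepting.
With 3 states:
        a   b  
>  S0   S0  S1 
 * S1   S1  S2 
   S2   S2  S0 
(> = start, * = accepting)

start=S0 accept=S1 S0-a->S0 S0-b->S1 S1-a->S1 S1-b->S2 S2-a->S2 S2-b->S0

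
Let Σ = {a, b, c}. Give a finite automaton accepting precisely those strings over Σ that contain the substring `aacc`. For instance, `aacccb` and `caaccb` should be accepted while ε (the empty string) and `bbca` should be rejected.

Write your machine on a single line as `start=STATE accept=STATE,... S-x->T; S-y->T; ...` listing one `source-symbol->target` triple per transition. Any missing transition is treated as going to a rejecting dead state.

Track how much of `aacc` has been matched so far: state q0 is no progress, q4 is the absorbing accept state reached once `aacc` has occurred. Intermediate states record partial matches; on a mismatch, fall back to the longest reusable overlap.
        a   b   c  
>  q0   q1  q0  q0 
   q1   q2  q0  q0 
   q2   q2  q0  q3 
   q3   q1  q0  q4 
 * q4   q4  q4  q4 
(> = start, * = accepting)

start=q0; accept=q4; q0-a->q1; q0-b->q0; q0-c->q0; q1-a->q2; q1-b->q0; q1-c->q0; q2-a->q2; q2-b->q0; q2-c->q3; q3-a->q1; q3-b->q0; q3-c->q4; q4-a->q4; q4-b->q4; q4-c->q4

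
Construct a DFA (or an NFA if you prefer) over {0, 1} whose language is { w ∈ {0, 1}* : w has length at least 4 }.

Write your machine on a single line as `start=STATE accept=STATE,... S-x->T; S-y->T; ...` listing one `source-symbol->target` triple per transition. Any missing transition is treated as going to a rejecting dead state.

Count input length up to 5: every symbol moves from q0 toward q5, which means 'more than 4' and absorbs. Accept from {q4, q5}.
        0   1  
>  q0   q1  q1 
   q1   q2  q2 
   q2   q3  q3 
   q3   q4  q4 
 * q4   q5  q5 
 * q5   q5  q5 
(> = start, * = accepting)

start=q0; accept=q4,q5; q0-0->q1; q0-1->q1; q1-0->q2; q1-1->q2; q2-0->q3; q2-1->q3; q3-0->q4; q3-1->q4; q4-0->q5; q4-1->q5; q5-0->q5; q5-1->q5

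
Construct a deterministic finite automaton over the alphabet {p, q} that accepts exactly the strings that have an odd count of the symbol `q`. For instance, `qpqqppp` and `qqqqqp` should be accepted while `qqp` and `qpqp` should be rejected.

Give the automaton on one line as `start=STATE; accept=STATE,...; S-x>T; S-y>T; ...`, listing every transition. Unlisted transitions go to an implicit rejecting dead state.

start=S0; accept=S1; S0-p>S0; S0-q>S1; S1-p>S1; S1-q>S0

The only thing that matters is how many `q`s have appeared, reduced mod 2. Use one state per residue: S0 for 0, …, S1 for 1. Reading `q` moves to the next residue; anything else stays put. S1 is accepting.
A 2-state machine:
        p   q  
>  S0   S0  S1 
 * S1   S1  S0 
(> = start, * = accepting)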